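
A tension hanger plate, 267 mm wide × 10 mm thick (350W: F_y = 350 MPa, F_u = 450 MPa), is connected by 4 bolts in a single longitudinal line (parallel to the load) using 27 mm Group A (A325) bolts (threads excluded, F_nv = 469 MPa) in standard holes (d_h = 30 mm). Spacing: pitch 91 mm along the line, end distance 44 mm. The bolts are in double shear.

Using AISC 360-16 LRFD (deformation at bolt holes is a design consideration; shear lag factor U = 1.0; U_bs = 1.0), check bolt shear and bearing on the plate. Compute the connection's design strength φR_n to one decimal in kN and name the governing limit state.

773.6 kN (bearing governs)

Bolt shear: A_b = π(27)²/4 = 572.56 mm². φR_n = 0.75 × 469 × 572.56 × 4 × 2 = 1611.2 kN.
Bearing (10 mm plate, F_u = 450 MPa): end bolts L_c = 44 − 30/2 = 29, R_n = min(1.2×29×10×450, 2.4×27×10×450) = 156.6 kN/bolt; interior L_c = 91 − 30 = 61, R_n = 291.6 kN/bolt. φR_n = 0.75 × (1×156.6 + 3×291.6) = 773.6 kN.
Governing: min(1611.2, 773.6) = 773.6 kN → bearing.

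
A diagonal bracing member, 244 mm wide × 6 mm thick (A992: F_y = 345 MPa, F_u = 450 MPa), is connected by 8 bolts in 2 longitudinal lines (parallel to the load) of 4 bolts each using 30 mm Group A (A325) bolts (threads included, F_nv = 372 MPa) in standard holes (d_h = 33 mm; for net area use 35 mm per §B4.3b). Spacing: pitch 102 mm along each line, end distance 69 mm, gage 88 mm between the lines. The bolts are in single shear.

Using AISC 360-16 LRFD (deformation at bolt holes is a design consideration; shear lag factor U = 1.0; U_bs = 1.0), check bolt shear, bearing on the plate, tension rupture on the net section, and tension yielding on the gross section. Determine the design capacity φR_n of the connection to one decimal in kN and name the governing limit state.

Bolt shear: A_b = π(30)²/4 = 706.86 mm². φR_n = 0.75 × 372 × 706.86 × 8 × 1 = 1577.7 kN.
Bearing (6 mm plate, F_u = 450 MPa): end bolts L_c = 69 − 33/2 = 52.5, R_n = min(1.2×52.5×6×450, 2.4×30×6×450) = 170.1 kN/bolt; interior L_c = 102 − 33 = 69, R_n = 194.4 kN/bolt. φR_n = 0.75 × (2×170.1 + 6×194.4) = 1130.0 kN.
Tension rupture (net): A_n = (244 − 2×35)×6 = 1044 mm² (U = 1.0, A_e = A_n). φR_n = 0.75 × 450 × 1044 = 352.4 kN.
Tension yield (gross): A_g = 244×6 = 1464 mm². φR_n = 0.90 × 345 × 1464 = 454.6 kN.
Governing: min(1577.7, 1130.0, 352.4, 454.6) = 352.4 kN → net-section rupture.

352.4 kN (net-section rupture governs)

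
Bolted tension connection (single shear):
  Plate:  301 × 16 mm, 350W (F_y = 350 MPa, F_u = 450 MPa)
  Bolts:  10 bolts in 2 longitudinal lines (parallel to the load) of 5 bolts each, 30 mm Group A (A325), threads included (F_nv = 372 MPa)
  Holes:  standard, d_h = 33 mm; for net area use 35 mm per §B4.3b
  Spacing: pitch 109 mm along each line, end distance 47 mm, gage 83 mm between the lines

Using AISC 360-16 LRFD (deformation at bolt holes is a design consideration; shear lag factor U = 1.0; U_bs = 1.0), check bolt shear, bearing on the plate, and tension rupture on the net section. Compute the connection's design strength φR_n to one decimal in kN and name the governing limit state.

Bolt shear: A_b = π(30)²/4 = 706.86 mm². φR_n = 0.75 × 372 × 706.86 × 10 × 1 = 1972.1 kN.
Bearing (16 mm plate, F_u = 450 MPa): end bolts L_c = 47 − 33/2 = 30.5, R_n = min(1.2×30.5×16×450, 2.4×30×16×450) = 263.52 kN/bolt; interior L_c = 109 − 33 = 76, R_n = 518.4 kN/bolt. φR_n = 0.75 × (2×263.52 + 8×518.4) = 3505.7 kN.
Tension rupture (net): A_n = (301 − 2×35)×16 = 3696 mm² (U = 1.0, A_e = A_n). φR_n = 0.75 × 450 × 3696 = 1247.4 kN.
Governing: min(1972.1, 3505.7, 1247.4) = 1247.4 kN → net-section rupture.

1247.4 kN (net-section rupture governs)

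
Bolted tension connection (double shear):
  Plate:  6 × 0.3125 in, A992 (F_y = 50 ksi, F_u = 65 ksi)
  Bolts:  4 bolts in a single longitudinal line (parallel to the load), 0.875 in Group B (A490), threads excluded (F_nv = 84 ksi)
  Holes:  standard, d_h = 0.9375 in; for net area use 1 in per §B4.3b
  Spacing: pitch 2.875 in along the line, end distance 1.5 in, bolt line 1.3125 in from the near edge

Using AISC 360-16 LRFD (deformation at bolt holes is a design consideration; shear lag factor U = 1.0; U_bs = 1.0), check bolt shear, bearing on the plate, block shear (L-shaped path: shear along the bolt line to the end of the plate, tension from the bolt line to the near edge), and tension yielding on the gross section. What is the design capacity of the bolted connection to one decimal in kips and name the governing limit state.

Bolt shear: A_b = π(0.875)²/4 = 0.60132 in². φR_n = 0.75 × 84 × 0.60132 × 4 × 2 = 303.1 kips.
Bearing (0.3125 in plate, F_u = 65 ksi): end bolts L_c = 1.5 − 0.9375/2 = 1.03125, R_n = min(1.2×1.03125×0.3125×65, 2.4×0.875×0.3125×65) = 25.137 kips/bolt; interior L_c = 2.875 − 0.9375 = 1.9375, R_n = 42.656 kips/bolt. φR_n = 0.75 × (1×25.137 + 3×42.656) = 114.8 kips.
Block shear: shear path 1×[1.5+3×2.875] = 1×10.125 in, A_gv = 3.1641, A_nv = 1×(10.125 − 3.5×1)×0.3125 = 2.0703 in²; tension to near edge: (1.3125 − 0.5×1)×0.3125 = 0.25391 in². R_n = min(0.6×65×2.0703, 0.6×50×3.1641) + 1.0×65×0.25391 = min(80.742, 94.923) + 16.504 = 97.246 kips. φR_n = 0.75 × 97.246 = 72.9 kips.
Tension yield (gross): A_g = 6×0.3125 = 1.875 in². φR_n = 0.90 × 50 × 1.875 = 84.4 kips.
Governing: min(303.1, 114.8, 72.9, 84.4) = 72.9 kips → block shear.

72.9 kips (block shear governs)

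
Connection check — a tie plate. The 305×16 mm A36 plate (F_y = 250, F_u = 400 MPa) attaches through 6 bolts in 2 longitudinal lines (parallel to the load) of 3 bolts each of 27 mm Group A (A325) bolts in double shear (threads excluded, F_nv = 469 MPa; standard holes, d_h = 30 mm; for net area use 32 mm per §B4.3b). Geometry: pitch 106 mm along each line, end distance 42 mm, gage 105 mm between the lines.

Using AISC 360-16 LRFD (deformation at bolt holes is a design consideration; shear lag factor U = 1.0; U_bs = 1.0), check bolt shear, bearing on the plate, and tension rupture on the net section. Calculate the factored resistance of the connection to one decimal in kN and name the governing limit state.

1156.8 kN (net-section rupture governs)

Bolt shear: A_b = π(27)²/4 = 572.56 mm². φR_n = 0.75 × 469 × 572.56 × 6 × 2 = 2416.8 kN.
Bearing (16 mm plate, F_u = 400 MPa): end bolts L_c = 42 − 30/2 = 27, R_n = min(1.2×27×16×400, 2.4×27×16×400) = 207.36 kN/bolt; interior L_c = 106 − 30 = 76, R_n = 414.72 kN/bolt. φR_n = 0.75 × (2×207.36 + 4×414.72) = 1555.2 kN.
Tension rupture (net): A_n = (305 − 2×32)×16 = 3856 mm² (U = 1.0, A_e = A_n). φR_n = 0.75 × 400 × 3856 = 1156.8 kN.
Governing: min(2416.8, 1555.2, 1156.8) = 1156.8 kN → net-section rupture.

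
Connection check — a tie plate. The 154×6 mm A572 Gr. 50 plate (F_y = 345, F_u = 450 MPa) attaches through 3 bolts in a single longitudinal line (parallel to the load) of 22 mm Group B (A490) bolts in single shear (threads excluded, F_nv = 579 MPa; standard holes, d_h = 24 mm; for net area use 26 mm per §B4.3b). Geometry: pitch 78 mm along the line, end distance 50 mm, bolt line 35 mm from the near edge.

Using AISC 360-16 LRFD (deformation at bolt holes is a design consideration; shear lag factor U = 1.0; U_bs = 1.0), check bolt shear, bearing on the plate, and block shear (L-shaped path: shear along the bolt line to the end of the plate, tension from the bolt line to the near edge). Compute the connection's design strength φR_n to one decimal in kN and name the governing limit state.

Bolt shear: A_b = π(22)²/4 = 380.13 mm². φR_n = 0.75 × 579 × 380.13 × 3 × 1 = 495.2 kN.
Bearing (6 mm plate, F_u = 450 MPa): end bolts L_c = 50 − 24/2 = 38, R_n = min(1.2×38×6×450, 2.4×22×6×450) = 123.12 kN/bolt; interior L_c = 78 − 24 = 54, R_n = 142.56 kN/bolt. φR_n = 0.75 × (1×123.12 + 2×142.56) = 306.2 kN.
Block shear: shear path 1×[50+2×78] = 1×206 mm, A_gv = 1236, A_nv = 1×(206 − 2.5×26)×6 = 846 mm²; tension to near edge: (35 − 0.5×26)×6 = 132 mm². R_n = min(0.6×450×846, 0.6×345×1236) + 1.0×450×132 = min(228.42, 255.85) + 59.4 = 287.82 kN. φR_n = 0.75 × 287.82 = 215.9 kN.
Governing: min(495.2, 306.2, 215.9) = 215.9 kN → block shear.

215.9 kN (block shear governs)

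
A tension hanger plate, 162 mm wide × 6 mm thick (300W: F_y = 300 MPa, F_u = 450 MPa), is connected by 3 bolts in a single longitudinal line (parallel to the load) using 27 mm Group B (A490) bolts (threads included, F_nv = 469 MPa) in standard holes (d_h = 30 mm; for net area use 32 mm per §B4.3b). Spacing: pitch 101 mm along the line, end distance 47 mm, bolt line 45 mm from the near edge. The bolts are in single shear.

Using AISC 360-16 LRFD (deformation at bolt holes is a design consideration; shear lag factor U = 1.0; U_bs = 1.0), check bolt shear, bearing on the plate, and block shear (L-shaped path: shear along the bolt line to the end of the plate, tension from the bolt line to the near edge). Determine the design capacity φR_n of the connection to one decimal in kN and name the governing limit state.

260.4 kN (block shear governs)

Bolt shear: A_b = π(27)²/4 = 572.56 mm². φR_n = 0.75 × 469 × 572.56 × 3 × 1 = 604.2 kN.
Bearing (6 mm plate, F_u = 450 MPa): end bolts L_c = 47 − 30/2 = 32, R_n = min(1.2×32×6×450, 2.4×27×6×450) = 103.68 kN/bolt; interior L_c = 101 − 30 = 71, R_n = 174.96 kN/bolt. φR_n = 0.75 × (1×103.68 + 2×174.96) = 340.2 kN.
Block shear: shear path 1×[47+2×101] = 1×249 mm, A_gv = 1494, A_nv = 1×(249 − 2.5×32)×6 = 1014 mm²; tension to near edge: (45 − 0.5×32)×6 = 174 mm². R_n = min(0.6×450×1014, 0.6×300×1494) + 1.0×450×174 = min(273.78, 268.92) + 78.3 = 347.22 kN. φR_n = 0.75 × 347.22 = 260.4 kN.
Governing: min(604.2, 340.2, 260.4) = 260.4 kN → block shear.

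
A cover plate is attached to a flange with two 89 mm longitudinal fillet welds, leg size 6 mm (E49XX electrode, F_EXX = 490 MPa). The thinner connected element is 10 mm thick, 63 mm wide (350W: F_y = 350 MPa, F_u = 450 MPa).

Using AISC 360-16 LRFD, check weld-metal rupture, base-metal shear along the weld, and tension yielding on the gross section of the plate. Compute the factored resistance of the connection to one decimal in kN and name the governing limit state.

166.5 kN (weld metal governs)

Weld metal: throat = 0.707×6 = 4.242 mm, L = 2×89 = 178 mm. φR_n = 0.75 × 0.6 × 490 × 4.242 × 178 = 166.5 kN.
Base metal shear (10 mm plate): yield φR_n = 1.0×0.6×350×10×178 = 373.8 kN; rupture φR_n = 0.75×0.6×450×10×178 = 360.5 kN; take 360.5 kN (rupture).
Tension yield (gross): A_g = 63×10 = 630 mm². φR_n = 0.90 × 350 × 630 = 198.5 kN.
Governing: min(166.5, 360.5, 198.5) = 166.5 kN → weld metal.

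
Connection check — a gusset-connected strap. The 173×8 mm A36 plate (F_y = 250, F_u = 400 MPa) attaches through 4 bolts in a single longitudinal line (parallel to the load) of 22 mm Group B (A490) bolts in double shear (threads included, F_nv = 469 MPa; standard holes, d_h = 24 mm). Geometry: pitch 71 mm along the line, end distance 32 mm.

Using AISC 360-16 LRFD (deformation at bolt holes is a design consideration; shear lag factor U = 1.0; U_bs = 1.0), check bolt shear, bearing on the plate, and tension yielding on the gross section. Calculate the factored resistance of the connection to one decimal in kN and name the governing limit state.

Bolt shear: A_b = π(22)²/4 = 380.13 mm². φR_n = 0.75 × 469 × 380.13 × 4 × 2 = 1069.7 kN.
Bearing (8 mm plate, F_u = 400 MPa): end bolts L_c = 32 − 24/2 = 20, R_n = min(1.2×20×8×400, 2.4×22×8×400) = 76.8 kN/bolt; interior L_c = 71 − 24 = 47, R_n = 168.96 kN/bolt. φR_n = 0.75 × (1×76.8 + 3×168.96) = 437.8 kN.
Tension yield (gross): A_g = 173×8 = 1384 mm². φR_n = 0.90 × 250 × 1384 = 311.4 kN.
Governing: min(1069.7, 437.8, 311.4) = 311.4 kN → gross-section yield.

311.4 kN (gross-section yield governs)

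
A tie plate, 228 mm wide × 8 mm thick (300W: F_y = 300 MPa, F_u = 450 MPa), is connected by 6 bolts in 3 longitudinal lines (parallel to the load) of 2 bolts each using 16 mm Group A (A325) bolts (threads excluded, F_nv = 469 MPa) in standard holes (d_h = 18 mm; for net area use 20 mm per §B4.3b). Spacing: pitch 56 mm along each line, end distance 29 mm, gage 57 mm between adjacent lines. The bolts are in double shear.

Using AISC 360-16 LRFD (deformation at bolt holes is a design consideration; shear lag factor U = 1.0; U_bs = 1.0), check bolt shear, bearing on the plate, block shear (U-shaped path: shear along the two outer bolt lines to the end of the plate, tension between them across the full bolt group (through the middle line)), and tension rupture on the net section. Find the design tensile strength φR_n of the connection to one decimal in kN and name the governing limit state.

Bolt shear: A_b = π(16)²/4 = 201.06 mm². φR_n = 0.75 × 469 × 201.06 × 6 × 2 = 848.7 kN.
Bearing (8 mm plate, F_u = 450 MPa): end bolts L_c = 29 − 18/2 = 20, R_n = min(1.2×20×8×450, 2.4×16×8×450) = 86.4 kN/bolt; interior L_c = 56 − 18 = 38, R_n = 138.24 kN/bolt. φR_n = 0.75 × (3×86.4 + 3×138.24) = 505.4 kN.
Block shear: shear path 2×[29+1×56] = 2×85 mm, A_gv = 1360, A_nv = 2×(85 − 1.5×20)×8 = 880 mm²; tension across gage: (114 − 2×20)×8 = 592 mm². R_n = min(0.6×450×880, 0.6×300×1360) + 1.0×450×592 = min(237.6, 244.8) + 266.4 = 504 kN. φR_n = 0.75 × 504 = 378.0 kN.
Tension rupture (net): A_n = (228 − 3×20)×8 = 1344 mm² (U = 1.0, A_e = A_n). φR_n = 0.75 × 450 × 1344 = 453.6 kN.
Governing: min(848.7, 505.4, 378.0, 453.6) = 378.0 kN → block shear.

378.0 kN (block shear governs)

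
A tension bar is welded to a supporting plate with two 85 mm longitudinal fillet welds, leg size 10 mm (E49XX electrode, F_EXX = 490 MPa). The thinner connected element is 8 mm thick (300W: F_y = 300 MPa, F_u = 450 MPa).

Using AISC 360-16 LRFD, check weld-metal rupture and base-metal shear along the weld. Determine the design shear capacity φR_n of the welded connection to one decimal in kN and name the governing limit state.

244.8 kN (base-metal shear governs)

Weld metal: throat = 0.707×10 = 7.07 mm, L = 2×85 = 170 mm. φR_n = 0.75 × 0.6 × 490 × 7.07 × 170 = 265.0 kN.
Base metal shear (8 mm plate): yield φR_n = 1.0×0.6×300×8×170 = 244.8 kN; rupture φR_n = 0.75×0.6×450×8×170 = 275.4 kN; take 244.8 kN (yield).
Governing: min(265.0, 244.8) = 244.8 kN → base-metal shear.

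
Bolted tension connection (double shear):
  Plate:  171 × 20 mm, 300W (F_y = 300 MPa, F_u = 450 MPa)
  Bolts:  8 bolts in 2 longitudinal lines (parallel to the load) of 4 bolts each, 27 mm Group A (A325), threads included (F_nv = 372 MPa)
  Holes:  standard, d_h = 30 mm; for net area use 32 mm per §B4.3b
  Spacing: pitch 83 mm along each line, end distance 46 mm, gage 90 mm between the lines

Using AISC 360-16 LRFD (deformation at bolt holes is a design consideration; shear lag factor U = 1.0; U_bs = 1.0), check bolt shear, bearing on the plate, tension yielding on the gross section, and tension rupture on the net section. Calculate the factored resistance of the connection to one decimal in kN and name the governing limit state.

722.3 kN (net-section rupture governs)

Bolt shear: A_b = π(27)²/4 = 572.56 mm². φR_n = 0.75 × 372 × 572.56 × 8 × 2 = 2555.9 kN.
Bearing (20 mm plate, F_u = 450 MPa): end bolts L_c = 46 − 30/2 = 31, R_n = min(1.2×31×20×450, 2.4×27×20×450) = 334.8 kN/bolt; interior L_c = 83 − 30 = 53, R_n = 572.4 kN/bolt. φR_n = 0.75 × (2×334.8 + 6×572.4) = 3078.0 kN.
Tension yield (gross): A_g = 171×20 = 3420 mm². φR_n = 0.90 × 300 × 3420 = 923.4 kN.
Tension rupture (net): A_n = (171 − 2×32)×20 = 2140 mm² (U = 1.0, A_e = A_n). φR_n = 0.75 × 450 × 2140 = 722.3 kN.
Governing: min(2555.9, 3078.0, 923.4, 722.3) = 722.3 kN → net-section rupture.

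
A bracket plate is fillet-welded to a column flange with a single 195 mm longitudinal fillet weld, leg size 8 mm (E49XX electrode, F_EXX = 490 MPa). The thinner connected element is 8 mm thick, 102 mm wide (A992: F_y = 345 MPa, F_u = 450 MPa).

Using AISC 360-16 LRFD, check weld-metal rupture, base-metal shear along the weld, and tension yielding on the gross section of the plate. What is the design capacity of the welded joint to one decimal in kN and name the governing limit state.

Weld metal: throat = 0.707×8 = 5.656 mm, L = 195 mm. φR_n = 0.75 × 0.6 × 490 × 5.656 × 195 = 243.2 kN.
Base metal shear (8 mm plate): yield φR_n = 1.0×0.6×345×8×195 = 322.9 kN; rupture φR_n = 0.75×0.6×450×8×195 = 315.9 kN; take 315.9 kN (rupture).
Tension yield (gross): A_g = 102×8 = 816 mm². φR_n = 0.90 × 345 × 816 = 253.4 kN.
Governing: min(243.2, 315.9, 253.4) = 243.2 kN → weld metal.

243.2 kN (weld metal governs)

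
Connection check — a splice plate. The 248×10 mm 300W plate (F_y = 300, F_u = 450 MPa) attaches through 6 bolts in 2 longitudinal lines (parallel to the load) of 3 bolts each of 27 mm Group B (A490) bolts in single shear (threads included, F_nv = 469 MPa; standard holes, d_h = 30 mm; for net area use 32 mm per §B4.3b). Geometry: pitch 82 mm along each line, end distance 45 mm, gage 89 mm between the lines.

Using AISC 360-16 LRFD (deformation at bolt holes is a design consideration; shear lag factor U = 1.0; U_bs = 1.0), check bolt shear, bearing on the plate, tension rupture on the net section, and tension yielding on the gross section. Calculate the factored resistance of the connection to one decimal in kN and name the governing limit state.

Bolt shear: A_b = π(27)²/4 = 572.56 mm². φR_n = 0.75 × 469 × 572.56 × 6 × 1 = 1208.4 kN.
Bearing (10 mm plate, F_u = 450 MPa): end bolts L_c = 45 − 30/2 = 30, R_n = min(1.2×30×10×450, 2.4×27×10×450) = 162 kN/bolt; interior L_c = 82 − 30 = 52, R_n = 280.8 kN/bolt. φR_n = 0.75 × (2×162 + 4×280.8) = 1085.4 kN.
Tension rupture (net): A_n = (248 − 2×32)×10 = 1840 mm² (U = 1.0, A_e = A_n). φR_n = 0.75 × 450 × 1840 = 621.0 kN.
Tension yield (gross): A_g = 248×10 = 2480 mm². φR_n = 0.90 × 300 × 2480 = 669.6 kN.
Governing: min(1208.4, 1085.4, 621.0, 669.6) = 621.0 kN → net-section rupture.

621.0 kN (net-section rupture governs)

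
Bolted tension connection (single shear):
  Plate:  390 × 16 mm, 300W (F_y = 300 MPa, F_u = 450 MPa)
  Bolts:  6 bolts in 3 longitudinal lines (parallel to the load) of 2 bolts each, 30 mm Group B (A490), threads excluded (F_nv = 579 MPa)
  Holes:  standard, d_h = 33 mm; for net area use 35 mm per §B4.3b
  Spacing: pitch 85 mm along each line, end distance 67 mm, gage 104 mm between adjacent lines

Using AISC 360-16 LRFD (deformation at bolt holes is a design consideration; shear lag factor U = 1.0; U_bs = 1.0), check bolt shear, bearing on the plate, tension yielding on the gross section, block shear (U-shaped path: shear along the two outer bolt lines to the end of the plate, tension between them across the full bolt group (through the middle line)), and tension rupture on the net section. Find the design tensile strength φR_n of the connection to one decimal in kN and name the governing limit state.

1390.0 kN (block shear governs)

Bolt shear: A_b = π(30)²/4 = 706.86 mm². φR_n = 0.75 × 579 × 706.86 × 6 × 1 = 1841.7 kN.
Bearing (16 mm plate, F_u = 450 MPa): end bolts L_c = 67 − 33/2 = 50.5, R_n = min(1.2×50.5×16×450, 2.4×30×16×450) = 436.32 kN/bolt; interior L_c = 85 − 33 = 52, R_n = 449.28 kN/bolt. φR_n = 0.75 × (3×436.32 + 3×449.28) = 1992.6 kN.
Tension yield (gross): A_g = 390×16 = 6240 mm². φR_n = 0.90 × 300 × 6240 = 1684.8 kN.
Block shear: shear path 2×[67+1×85] = 2×152 mm, A_gv = 4864, A_nv = 2×(152 − 1.5×35)×16 = 3184 mm²; tension across gage: (208 − 2×35)×16 = 2208 mm². R_n = min(0.6×450×3184, 0.6×300×4864) + 1.0×450×2208 = min(859.68, 875.52) + 993.6 = 1853.3 kN. φR_n = 0.75 × 1853.3 = 1390.0 kN.
Tension rupture (net): A_n = (390 − 3×35)×16 = 4560 mm² (U = 1.0, A_e = A_n). φR_n = 0.75 × 450 × 4560 = 1539.0 kN.
Governing: min(1841.7, 1992.6, 1684.8, 1390.0, 1539.0) = 1390.0 kN → block shear.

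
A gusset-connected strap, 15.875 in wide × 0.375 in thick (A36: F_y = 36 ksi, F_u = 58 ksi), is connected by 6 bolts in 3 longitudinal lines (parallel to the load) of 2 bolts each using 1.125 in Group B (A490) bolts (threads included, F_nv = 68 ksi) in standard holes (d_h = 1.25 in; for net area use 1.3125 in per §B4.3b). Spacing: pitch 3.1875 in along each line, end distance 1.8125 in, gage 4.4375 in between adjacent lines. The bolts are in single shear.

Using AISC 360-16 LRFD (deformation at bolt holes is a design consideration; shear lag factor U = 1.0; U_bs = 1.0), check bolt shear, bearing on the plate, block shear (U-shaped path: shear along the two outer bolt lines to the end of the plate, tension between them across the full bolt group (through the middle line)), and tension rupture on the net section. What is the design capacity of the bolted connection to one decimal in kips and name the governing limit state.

161.3 kips (block shear governs)

Bolt shear: A_b = π(1.125)²/4 = 0.99402 in². φR_n = 0.75 × 68 × 0.99402 × 6 × 1 = 304.2 kips.
Bearing (0.375 in plate, F_u = 58 ksi): end bolts L_c = 1.8125 − 1.25/2 = 1.1875, R_n = min(1.2×1.1875×0.375×58, 2.4×1.125×0.375×58) = 30.994 kips/bolt; interior L_c = 3.1875 − 1.25 = 1.9375, R_n = 50.569 kips/bolt. φR_n = 0.75 × (3×30.994 + 3×50.569) = 183.5 kips.
Block shear: shear path 2×[1.8125+1×3.1875] = 2×5 in, A_gv = 3.75, A_nv = 2×(5 − 1.5×1.3125)×0.375 = 2.2734 in²; tension across gage: (8.875 − 2×1.3125)×0.375 = 2.3438 in². R_n = min(0.6×58×2.2734, 0.6×36×3.75) + 1.0×58×2.3438 = min(79.114, 81) + 135.94 = 215.05 kips. φR_n = 0.75 × 215.05 = 161.3 kips.
Tension rupture (net): A_n = (15.875 − 3×1.3125)×0.375 = 4.4766 in² (U = 1.0, A_e = A_n). φR_n = 0.75 × 58 × 4.4766 = 194.7 kips.
Governing: min(304.2, 183.5, 161.3, 194.7) = 161.3 kips → block shear.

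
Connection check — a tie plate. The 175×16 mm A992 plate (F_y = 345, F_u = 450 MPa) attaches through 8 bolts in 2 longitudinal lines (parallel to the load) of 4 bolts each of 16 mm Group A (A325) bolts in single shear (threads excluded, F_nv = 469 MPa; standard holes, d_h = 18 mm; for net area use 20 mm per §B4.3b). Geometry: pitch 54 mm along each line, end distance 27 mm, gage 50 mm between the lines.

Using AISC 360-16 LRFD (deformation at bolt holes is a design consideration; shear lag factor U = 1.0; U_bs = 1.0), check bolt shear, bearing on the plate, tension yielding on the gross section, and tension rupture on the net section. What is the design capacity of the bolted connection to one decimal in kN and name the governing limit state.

Bolt shear: A_b = π(16)²/4 = 201.06 mm². φR_n = 0.75 × 469 × 201.06 × 8 × 1 = 565.8 kN.
Bearing (16 mm plate, F_u = 450 MPa): end bolts L_c = 27 − 18/2 = 18, R_n = min(1.2×18×16×450, 2.4×16×16×450) = 155.52 kN/bolt; interior L_c = 54 − 18 = 36, R_n = 276.48 kN/bolt. φR_n = 0.75 × (2×155.52 + 6×276.48) = 1477.4 kN.
Tension yield (gross): A_g = 175×16 = 2800 mm². φR_n = 0.90 × 345 × 2800 = 869.4 kN.
Tension rupture (net): A_n = (175 − 2×20)×16 = 2160 mm² (U = 1.0, A_e = A_n). φR_n = 0.75 × 450 × 2160 = 729.0 kN.
Governing: min(565.8, 1477.4, 869.4, 729.0) = 565.8 kN → bolt shear.

565.8 kN (bolt shear governs)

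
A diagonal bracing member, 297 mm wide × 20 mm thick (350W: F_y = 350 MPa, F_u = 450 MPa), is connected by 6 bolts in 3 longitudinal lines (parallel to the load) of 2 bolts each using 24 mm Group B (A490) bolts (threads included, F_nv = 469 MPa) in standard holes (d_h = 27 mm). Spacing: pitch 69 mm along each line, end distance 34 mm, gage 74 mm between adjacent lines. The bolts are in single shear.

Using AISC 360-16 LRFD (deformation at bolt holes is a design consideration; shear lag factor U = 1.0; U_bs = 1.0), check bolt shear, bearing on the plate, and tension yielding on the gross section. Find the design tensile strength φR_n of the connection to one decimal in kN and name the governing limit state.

954.8 kN (bolt shear governs)

Bolt shear: A_b = π(24)²/4 = 452.39 mm². φR_n = 0.75 × 469 × 452.39 × 6 × 1 = 954.8 kN.
Bearing (20 mm plate, F_u = 450 MPa): end bolts L_c = 34 − 27/2 = 20.5, R_n = min(1.2×20.5×20×450, 2.4×24×20×450) = 221.4 kN/bolt; interior L_c = 69 − 27 = 42, R_n = 453.6 kN/bolt. φR_n = 0.75 × (3×221.4 + 3×453.6) = 1518.8 kN.
Tension yield (gross): A_g = 297×20 = 5940 mm². φR_n = 0.90 × 350 × 5940 = 1871.1 kN.
Governing: min(954.8, 1518.8, 1871.1) = 954.8 kN → bolt shear.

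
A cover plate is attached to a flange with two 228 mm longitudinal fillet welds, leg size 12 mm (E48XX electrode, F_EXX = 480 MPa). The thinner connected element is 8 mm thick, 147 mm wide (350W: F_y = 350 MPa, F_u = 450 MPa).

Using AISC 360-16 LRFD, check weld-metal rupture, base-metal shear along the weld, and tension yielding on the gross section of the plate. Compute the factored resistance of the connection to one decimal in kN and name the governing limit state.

370.4 kN (gross-section yield governs)

Weld metal: throat = 0.707×12 = 8.484 mm, L = 2×228 = 456 mm. φR_n = 0.75 × 0.6 × 480 × 8.484 × 456 = 835.6 kN.
Base metal shear (8 mm plate): yield φR_n = 1.0×0.6×350×8×456 = 766.1 kN; rupture φR_n = 0.75×0.6×450×8×456 = 738.7 kN; take 738.7 kN (rupture).
Tension yield (gross): A_g = 147×8 = 1176 mm². φR_n = 0.90 × 350 × 1176 = 370.4 kN.
Governing: min(835.6, 738.7, 370.4) = 370.4 kN → gross-section yield.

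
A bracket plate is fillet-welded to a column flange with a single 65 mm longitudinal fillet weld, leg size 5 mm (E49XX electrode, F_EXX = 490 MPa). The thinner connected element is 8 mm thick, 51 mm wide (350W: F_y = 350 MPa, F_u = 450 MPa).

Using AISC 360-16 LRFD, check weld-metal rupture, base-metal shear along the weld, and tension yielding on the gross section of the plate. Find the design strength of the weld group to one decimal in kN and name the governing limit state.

Weld metal: throat = 0.707×5 = 3.535 mm, L = 65 mm. φR_n = 0.75 × 0.6 × 490 × 3.535 × 65 = 50.7 kN.
Base metal shear (8 mm plate): yield φR_n = 1.0×0.6×350×8×65 = 109.2 kN; rupture φR_n = 0.75×0.6×450×8×65 = 105.3 kN; take 105.3 kN (rupture).
Tension yield (gross): A_g = 51×8 = 408 mm². φR_n = 0.90 × 350 × 408 = 128.5 kN.
Governing: min(50.7, 105.3, 128.5) = 50.7 kN → weld metal.

50.7 kN (weld metal governs)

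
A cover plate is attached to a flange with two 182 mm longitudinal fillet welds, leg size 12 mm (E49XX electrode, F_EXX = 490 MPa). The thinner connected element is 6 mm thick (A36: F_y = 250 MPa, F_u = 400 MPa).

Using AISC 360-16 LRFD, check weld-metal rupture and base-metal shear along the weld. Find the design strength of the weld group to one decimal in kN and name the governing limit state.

327.6 kN (base-metal shear governs)

Weld metal: throat = 0.707×12 = 8.484 mm, L = 2×182 = 364 mm. φR_n = 0.75 × 0.6 × 490 × 8.484 × 364 = 680.9 kN.
Base metal shear (6 mm plate): yield φR_n = 1.0×0.6×250×6×364 = 327.6 kN; rupture φR_n = 0.75×0.6×400×6×364 = 393.1 kN; take 327.6 kN (yield).
Governing: min(680.9, 327.6) = 327.6 kN → base-metal shear.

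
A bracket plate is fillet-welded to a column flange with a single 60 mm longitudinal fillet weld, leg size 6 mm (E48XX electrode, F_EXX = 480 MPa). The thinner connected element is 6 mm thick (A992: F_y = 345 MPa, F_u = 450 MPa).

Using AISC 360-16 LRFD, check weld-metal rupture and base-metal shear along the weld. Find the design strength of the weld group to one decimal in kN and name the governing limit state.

Weld metal: throat = 0.707×6 = 4.242 mm, L = 60 mm. φR_n = 0.75 × 0.6 × 480 × 4.242 × 60 = 55.0 kN.
Base metal shear (6 mm plate): yield φR_n = 1.0×0.6×345×6×60 = 74.5 kN; rupture φR_n = 0.75×0.6×450×6×60 = 72.9 kN; take 72.9 kN (rupture).
Governing: min(55.0, 72.9) = 55.0 kN → weld metal.

55.0 kN (weld metal governs)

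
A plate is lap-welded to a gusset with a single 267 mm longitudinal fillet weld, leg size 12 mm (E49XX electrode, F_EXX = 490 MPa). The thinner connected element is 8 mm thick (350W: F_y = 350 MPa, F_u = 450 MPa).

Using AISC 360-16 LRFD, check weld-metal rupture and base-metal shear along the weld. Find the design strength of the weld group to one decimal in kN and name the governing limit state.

Weld metal: throat = 0.707×12 = 8.484 mm, L = 267 mm. φR_n = 0.75 × 0.6 × 490 × 8.484 × 267 = 499.5 kN.
Base metal shear (8 mm plate): yield φR_n = 1.0×0.6×350×8×267 = 448.6 kN; rupture φR_n = 0.75×0.6×450×8×267 = 432.5 kN; take 432.5 kN (rupture).
Governing: min(499.5, 432.5) = 432.5 kN → base-metal shear.

432.5 kN (base-metal shear governs)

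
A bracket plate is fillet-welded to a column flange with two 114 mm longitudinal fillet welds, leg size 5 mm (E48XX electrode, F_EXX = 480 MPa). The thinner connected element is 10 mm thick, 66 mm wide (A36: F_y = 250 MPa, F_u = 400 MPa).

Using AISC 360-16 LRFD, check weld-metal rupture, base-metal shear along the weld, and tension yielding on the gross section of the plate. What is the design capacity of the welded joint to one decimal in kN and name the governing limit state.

148.5 kN (gross-section yield governs)

Weld metal: throat = 0.707×5 = 3.535 mm, L = 2×114 = 228 mm. φR_n = 0.75 × 0.6 × 480 × 3.535 × 228 = 174.1 kN.
Base metal shear (10 mm plate): yield φR_n = 1.0×0.6×250×10×228 = 342.0 kN; rupture φR_n = 0.75×0.6×400×10×228 = 410.4 kN; take 342.0 kN (yield).
Tension yield (gross): A_g = 66×10 = 660 mm². φR_n = 0.90 × 250 × 660 = 148.5 kN.
Governing: min(174.1, 342.0, 148.5) = 148.5 kN → gross-section yield.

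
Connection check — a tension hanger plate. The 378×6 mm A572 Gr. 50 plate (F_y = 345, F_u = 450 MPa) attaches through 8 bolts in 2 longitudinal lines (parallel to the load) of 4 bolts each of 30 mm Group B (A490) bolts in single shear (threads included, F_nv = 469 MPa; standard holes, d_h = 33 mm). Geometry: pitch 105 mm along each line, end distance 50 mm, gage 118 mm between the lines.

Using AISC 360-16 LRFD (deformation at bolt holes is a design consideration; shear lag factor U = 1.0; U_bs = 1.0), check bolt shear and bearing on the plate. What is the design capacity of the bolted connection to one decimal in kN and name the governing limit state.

Bolt shear: A_b = π(30)²/4 = 706.86 mm². φR_n = 0.75 × 469 × 706.86 × 8 × 1 = 1989.1 kN.
Bearing (6 mm plate, F_u = 450 MPa): end bolts L_c = 50 − 33/2 = 33.5, R_n = min(1.2×33.5×6×450, 2.4×30×6×450) = 108.54 kN/bolt; interior L_c = 105 − 33 = 72, R_n = 194.4 kN/bolt. φR_n = 0.75 × (2×108.54 + 6×194.4) = 1037.6 kN.
Governing: min(1989.1, 1037.6) = 1037.6 kN → bearing.

1037.6 kN (bearing governs)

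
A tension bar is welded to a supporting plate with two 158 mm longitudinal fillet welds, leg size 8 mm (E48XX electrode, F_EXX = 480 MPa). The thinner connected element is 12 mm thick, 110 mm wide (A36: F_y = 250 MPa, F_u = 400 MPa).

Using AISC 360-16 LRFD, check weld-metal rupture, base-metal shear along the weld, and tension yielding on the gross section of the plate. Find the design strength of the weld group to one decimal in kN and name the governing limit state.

297.0 kN (gross-section yield governs)

Weld metal: throat = 0.707×8 = 5.656 mm, L = 2×158 = 316 mm. φR_n = 0.75 × 0.6 × 480 × 5.656 × 316 = 386.1 kN.
Base metal shear (12 mm plate): yield φR_n = 1.0×0.6×250×12×316 = 568.8 kN; rupture φR_n = 0.75×0.6×400×12×316 = 682.6 kN; take 568.8 kN (yield).
Tension yield (gross): A_g = 110×12 = 1320 mm². φR_n = 0.90 × 250 × 1320 = 297.0 kN.
Governing: min(386.1, 568.8, 297.0) = 297.0 kN → gross-section yield.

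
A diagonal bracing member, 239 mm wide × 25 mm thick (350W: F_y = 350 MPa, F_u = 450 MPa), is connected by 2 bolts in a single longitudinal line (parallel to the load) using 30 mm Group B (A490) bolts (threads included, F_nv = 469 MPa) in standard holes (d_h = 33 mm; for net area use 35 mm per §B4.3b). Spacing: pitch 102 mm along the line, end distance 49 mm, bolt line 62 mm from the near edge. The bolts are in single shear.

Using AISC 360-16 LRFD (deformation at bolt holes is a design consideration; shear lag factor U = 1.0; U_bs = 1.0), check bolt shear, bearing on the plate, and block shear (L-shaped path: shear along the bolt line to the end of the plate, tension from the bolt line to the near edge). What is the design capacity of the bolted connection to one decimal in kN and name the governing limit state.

497.3 kN (bolt shear governs)

Bolt shear: A_b = π(30)²/4 = 706.86 mm². φR_n = 0.75 × 469 × 706.86 × 2 × 1 = 497.3 kN.
Bearing (25 mm plate, F_u = 450 MPa): end bolts L_c = 49 − 33/2 = 32.5, R_n = min(1.2×32.5×25×450, 2.4×30×25×450) = 438.75 kN/bolt; interior L_c = 102 − 33 = 69, R_n = 810 kN/bolt. φR_n = 0.75 × (1×438.75 + 1×810) = 936.6 kN.
Block shear: shear path 1×[49+1×102] = 1×151 mm, A_gv = 3775, A_nv = 1×(151 − 1.5×35)×25 = 2462.5 mm²; tension to near edge: (62 − 0.5×35)×25 = 1112.5 mm². R_n = min(0.6×450×2462.5, 0.6×350×3775) + 1.0×450×1112.5 = min(664.88, 792.75) + 500.63 = 1165.5 kN. φR_n = 0.75 × 1165.5 = 874.1 kN.
Governing: min(497.3, 936.6, 874.1) = 497.3 kN → bolt shear.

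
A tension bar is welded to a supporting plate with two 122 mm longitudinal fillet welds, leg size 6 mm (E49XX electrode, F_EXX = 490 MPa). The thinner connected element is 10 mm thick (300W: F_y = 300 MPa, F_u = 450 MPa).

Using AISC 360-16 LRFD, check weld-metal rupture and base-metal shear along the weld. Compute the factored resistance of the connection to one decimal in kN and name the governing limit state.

Weld metal: throat = 0.707×6 = 4.242 mm, L = 2×122 = 244 mm. φR_n = 0.75 × 0.6 × 490 × 4.242 × 244 = 228.2 kN.
Base metal shear (10 mm plate): yield φR_n = 1.0×0.6×300×10×244 = 439.2 kN; rupture φR_n = 0.75×0.6×450×10×244 = 494.1 kN; take 439.2 kN (yield).
Governing: min(228.2, 439.2) = 228.2 kN → weld metal.

228.2 kN (weld metal governs)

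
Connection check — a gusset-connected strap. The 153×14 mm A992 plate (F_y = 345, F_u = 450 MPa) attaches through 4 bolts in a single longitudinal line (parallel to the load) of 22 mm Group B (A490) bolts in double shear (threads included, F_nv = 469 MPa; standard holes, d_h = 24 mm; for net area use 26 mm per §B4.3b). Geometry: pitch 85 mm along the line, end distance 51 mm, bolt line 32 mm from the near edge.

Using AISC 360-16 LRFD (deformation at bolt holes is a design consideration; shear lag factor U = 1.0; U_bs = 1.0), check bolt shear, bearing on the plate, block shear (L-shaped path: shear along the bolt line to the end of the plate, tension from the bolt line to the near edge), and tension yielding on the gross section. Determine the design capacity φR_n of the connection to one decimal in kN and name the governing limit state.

665.1 kN (gross-section yield governs)

Bolt shear: A_b = π(22)²/4 = 380.13 mm². φR_n = 0.75 × 469 × 380.13 × 4 × 2 = 1069.7 kN.
Bearing (14 mm plate, F_u = 450 MPa): end bolts L_c = 51 − 24/2 = 39, R_n = min(1.2×39×14×450, 2.4×22×14×450) = 294.84 kN/bolt; interior L_c = 85 − 24 = 61, R_n = 332.64 kN/bolt. φR_n = 0.75 × (1×294.84 + 3×332.64) = 969.6 kN.
Block shear: shear path 1×[51+3×85] = 1×306 mm, A_gv = 4284, A_nv = 1×(306 − 3.5×26)×14 = 3010 mm²; tension to near edge: (32 − 0.5×26)×14 = 266 mm². R_n = min(0.6×450×3010, 0.6×345×4284) + 1.0×450×266 = min(812.7, 886.79) + 119.7 = 932.4 kN. φR_n = 0.75 × 932.4 = 699.3 kN.
Tension yield (gross): A_g = 153×14 = 2142 mm². φR_n = 0.90 × 345 × 2142 = 665.1 kN.
Governing: min(1069.7, 969.6, 699.3, 665.1) = 665.1 kN → gross-section yield.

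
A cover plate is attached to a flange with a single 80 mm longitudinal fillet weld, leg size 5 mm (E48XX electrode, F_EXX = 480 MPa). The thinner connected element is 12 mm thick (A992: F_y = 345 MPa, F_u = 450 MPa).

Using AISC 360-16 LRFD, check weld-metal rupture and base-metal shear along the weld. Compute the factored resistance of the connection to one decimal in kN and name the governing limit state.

61.1 kN (weld metal governs)

Weld metal: throat = 0.707×5 = 3.535 mm, L = 80 mm. φR_n = 0.75 × 0.6 × 480 × 3.535 × 80 = 61.1 kN.
Base metal shear (12 mm plate): yield φR_n = 1.0×0.6×345×12×80 = 198.7 kN; rupture φR_n = 0.75×0.6×450×12×80 = 194.4 kN; take 194.4 kN (rupture).
Governing: min(61.1, 194.4) = 61.1 kN → weld metal.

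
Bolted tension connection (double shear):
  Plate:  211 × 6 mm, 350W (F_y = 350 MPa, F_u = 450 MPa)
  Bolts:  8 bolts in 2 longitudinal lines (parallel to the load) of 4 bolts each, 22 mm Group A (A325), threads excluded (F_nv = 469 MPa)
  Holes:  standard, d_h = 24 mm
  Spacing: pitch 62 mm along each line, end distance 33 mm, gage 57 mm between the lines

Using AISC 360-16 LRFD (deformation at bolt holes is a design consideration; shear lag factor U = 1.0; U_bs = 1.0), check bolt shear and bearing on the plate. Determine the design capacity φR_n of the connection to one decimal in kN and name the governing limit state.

Bolt shear: A_b = π(22)²/4 = 380.13 mm². φR_n = 0.75 × 469 × 380.13 × 8 × 2 = 2139.4 kN.
Bearing (6 mm plate, F_u = 450 MPa): end bolts L_c = 33 − 24/2 = 21, R_n = min(1.2×21×6×450, 2.4×22×6×450) = 68.04 kN/bolt; interior L_c = 62 − 24 = 38, R_n = 123.12 kN/bolt. φR_n = 0.75 × (2×68.04 + 6×123.12) = 656.1 kN.
Governing: min(2139.4, 656.1) = 656.1 kN → bearing.

656.1 kN (bearing governs)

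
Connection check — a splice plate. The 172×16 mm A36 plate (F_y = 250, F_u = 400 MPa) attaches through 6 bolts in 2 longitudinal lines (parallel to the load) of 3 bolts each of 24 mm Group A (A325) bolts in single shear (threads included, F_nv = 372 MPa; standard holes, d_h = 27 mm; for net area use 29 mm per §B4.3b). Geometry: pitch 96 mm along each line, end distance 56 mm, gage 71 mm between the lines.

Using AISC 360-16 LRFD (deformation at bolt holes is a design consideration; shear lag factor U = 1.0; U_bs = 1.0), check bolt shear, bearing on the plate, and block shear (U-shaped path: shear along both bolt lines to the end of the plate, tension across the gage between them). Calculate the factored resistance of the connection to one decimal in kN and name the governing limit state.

Bolt shear: A_b = π(24)²/4 = 452.39 mm². φR_n = 0.75 × 372 × 452.39 × 6 × 1 = 757.3 kN.
Bearing (16 mm plate, F_u = 400 MPa): end bolts L_c = 56 − 27/2 = 42.5, R_n = min(1.2×42.5×16×400, 2.4×24×16×400) = 326.4 kN/bolt; interior L_c = 96 − 27 = 69, R_n = 368.64 kN/bolt. φR_n = 0.75 × (2×326.4 + 4×368.64) = 1595.5 kN.
Block shear: shear path 2×[56+2×96] = 2×248 mm, A_gv = 7936, A_nv = 2×(248 − 2.5×29)×16 = 5616 mm²; tension across gage: (71 − 1×29)×16 = 672 mm². R_n = min(0.6×400×5616, 0.6×250×7936) + 1.0×400×672 = min(1347.8, 1190.4) + 268.8 = 1459.2 kN. φR_n = 0.75 × 1459.2 = 1094.4 kN.
Governing: min(757.3, 1595.5, 1094.4) = 757.3 kN → bolt shear.

757.3 kN (bolt shear governs)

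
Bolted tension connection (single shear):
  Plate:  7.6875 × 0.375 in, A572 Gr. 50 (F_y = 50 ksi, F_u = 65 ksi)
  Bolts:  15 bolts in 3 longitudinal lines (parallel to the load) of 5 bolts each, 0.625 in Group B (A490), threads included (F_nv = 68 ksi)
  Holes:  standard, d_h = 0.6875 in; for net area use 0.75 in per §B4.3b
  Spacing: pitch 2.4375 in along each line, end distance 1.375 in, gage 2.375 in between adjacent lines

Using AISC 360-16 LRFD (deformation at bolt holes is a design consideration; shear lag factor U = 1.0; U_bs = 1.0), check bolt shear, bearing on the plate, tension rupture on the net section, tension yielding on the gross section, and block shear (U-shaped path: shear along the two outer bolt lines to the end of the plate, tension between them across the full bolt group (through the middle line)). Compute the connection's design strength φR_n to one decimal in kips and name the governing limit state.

99.4 kips (net-section rupture governs)

Bolt shear: A_b = π(0.625)²/4 = 0.3068 in². φR_n = 0.75 × 68 × 0.3068 × 15 × 1 = 234.7 kips.
Bearing (0.375 in plate, F_u = 65 ksi): end bolts L_c = 1.375 − 0.6875/2 = 1.03125, R_n = min(1.2×1.03125×0.375×65, 2.4×0.625×0.375×65) = 30.164 kips/bolt; interior L_c = 2.4375 − 0.6875 = 1.75, R_n = 36.563 kips/bolt. φR_n = 0.75 × (3×30.164 + 12×36.563) = 396.9 kips.
Tension rupture (net): A_n = (7.6875 − 3×0.75)×0.375 = 2.0391 in² (U = 1.0, A_e = A_n). φR_n = 0.75 × 65 × 2.0391 = 99.4 kips.
Tension yield (gross): A_g = 7.6875×0.375 = 2.8828 in². φR_n = 0.90 × 50 × 2.8828 = 129.7 kips.
Block shear: shear path 2×[1.375+4×2.4375] = 2×11.125 in, A_gv = 8.3438, A_nv = 2×(11.125 − 4.5×0.75)×0.375 = 5.8125 in²; tension across gage: (4.75 − 2×0.75)×0.375 = 1.2188 in². R_n = min(0.6×65×5.8125, 0.6×50×8.3438) + 1.0×65×1.2188 = min(226.69, 250.31) + 79.222 = 305.91 kips. φR_n = 0.75 × 305.91 = 229.4 kips.
Governing: min(234.7, 396.9, 99.4, 129.7, 229.4) = 99.4 kips → net-section rupture.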